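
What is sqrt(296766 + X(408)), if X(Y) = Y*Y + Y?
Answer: 7*sqrt(9462) ≈ 680.91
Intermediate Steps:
X(Y) = Y + Y**2 (X(Y) = Y**2 + Y = Y + Y**2)
sqrt(296766 + X(408)) = sqrt(296766 + 408*(1 + 408)) = sqrt(296766 + 408*409) = sqrt(296766 + 166872) = sqrt(463638) = 7*sqrt(9462)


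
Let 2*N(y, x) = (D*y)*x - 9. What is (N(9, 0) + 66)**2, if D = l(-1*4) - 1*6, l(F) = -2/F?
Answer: 15129/4 ≈ 3782.3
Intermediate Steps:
D = -11/2 (D = -2/((-1*4)) - 1*6 = -2/(-4) - 6 = -2*(-1/4) - 6 = 1/2 - 6 = -11/2 ≈ -5.5000)
N(y, x) = -9/2 - 11*x*y/4 (N(y, x) = ((-11*y/2)*x - 9)/2 = (-11*x*y/2 - 9)/2 = (-9 - 11*x*y/2)/2 = -9/2 - 11*x*y/4)
(N(9, 0) + 66)**2 = ((-9/2 - 11/4*0*9) + 66)**2 = ((-9/2 + 0) + 66)**2 = (-9/2 + 66)**2 = (123/2)**2 = 15129/4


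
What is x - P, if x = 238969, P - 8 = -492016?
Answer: 730977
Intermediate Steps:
P = -492008 (P = 8 - 492016 = -492008)
x - P = 238969 - 1*(-492008) = 238969 + 492008 = 730977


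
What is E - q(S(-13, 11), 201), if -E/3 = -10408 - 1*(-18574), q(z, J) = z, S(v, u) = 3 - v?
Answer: -24514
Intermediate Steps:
E = -24498 (E = -3*(-10408 - 1*(-18574)) = -3*(-10408 + 18574) = -3*8166 = -24498)
E - q(S(-13, 11), 201) = -24498 - (3 - 1*(-13)) = -24498 - (3 + 13) = -24498 - 1*16 = -24498 - 16 = -24514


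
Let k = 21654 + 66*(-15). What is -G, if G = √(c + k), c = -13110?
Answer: -√7554 ≈ -86.914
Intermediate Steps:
k = 20664 (k = 21654 - 990 = 20664)
G = √7554 (G = √(-13110 + 20664) = √7554 ≈ 86.914)
-G = -√7554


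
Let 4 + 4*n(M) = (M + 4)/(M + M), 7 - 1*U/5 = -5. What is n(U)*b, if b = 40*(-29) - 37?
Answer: 5187/5 ≈ 1037.4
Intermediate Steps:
b = -1197 (b = -1160 - 37 = -1197)
U = 60 (U = 35 - 5*(-5) = 35 + 25 = 60)
n(M) = -1 + (4 + M)/(8*M) (n(M) = -1 + ((M + 4)/(M + M))/4 = -1 + ((4 + M)/((2*M)))/4 = -1 + ((4 + M)*(1/(2*M)))/4 = -1 + ((4 + M)/(2*M))/4 = -1 + (4 + M)/(8*M))
n(U)*b = ((⅛)*(4 - 7*60)/60)*(-1197) = ((⅛)*(1/60)*(4 - 420))*(-1197) = ((⅛)*(1/60)*(-416))*(-1197) = -13/15*(-1197) = 5187/5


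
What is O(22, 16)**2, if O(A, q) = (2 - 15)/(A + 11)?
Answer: 169/1089 ≈ 0.15519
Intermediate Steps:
O(A, q) = -13/(11 + A)
O(22, 16)**2 = (-13/(11 + 22))**2 = (-13/33)**2 = 169/1089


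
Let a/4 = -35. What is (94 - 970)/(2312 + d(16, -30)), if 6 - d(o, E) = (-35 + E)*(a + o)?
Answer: 146/957 ≈ 0.15256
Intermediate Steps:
a = -140 (a = 4*(-35) = -140)
d(o, E) = 6 - (-140 + o)*(-35 + E) (d(o, E) = 6 - (-35 + E)*(-140 + o) = 6 - (-140 + o)*(-35 + E))
(94 - 970)/(2312 + d(16, -30)) = (94 - 970)/(2312 + (-4894 + 35*16 + 140*(-30) - 1*(-30)*16)) = -876/(2312 + (-4894 + 560 - 4200 + 480)) = -876/(2312 - 8054) = -876/(-5742) = -876*(-1/5742) = 146/957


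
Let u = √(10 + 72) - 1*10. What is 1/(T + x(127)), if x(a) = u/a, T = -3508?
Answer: -28290901/99246708297 - 127*√82/198493416594 ≈ -0.00028506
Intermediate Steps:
u = -10 + √82 (u = √82 - 10 = -10 + √82 ≈ -0.94461)
x(a) = (-10 + √82)/a
1/(T + x(127)) = 1/(-3508 + (-10 + √82)/127) = 1/(-3508 + (-10/127 + √82/127)) = 1/(-445526/127 + √82/127)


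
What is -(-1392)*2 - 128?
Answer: 2656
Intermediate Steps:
-(-1392)*2 - 128 = -87*(-32) - 128 = 2784 - 128 = 2656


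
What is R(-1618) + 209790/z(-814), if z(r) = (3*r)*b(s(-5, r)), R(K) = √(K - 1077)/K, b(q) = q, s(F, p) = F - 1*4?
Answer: 105/11 - 7*I*√55/1618 ≈ 9.5455 - 0.032085*I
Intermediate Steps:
s(F, p) = -4 + F (s(F, p) = F - 4 = -4 + F)
R(K) = √(-1077 + K)/K
z(r) = -27*r (z(r) = (3*r)*(-4 - 5) = (3*r)*(-9) = -27*r)
R(-1618) + 209790/z(-814) = √(-1077 - 1618)/(-1618) + 209790/((-27*(-814))) = -7*I*√55/1618 + 209790/21978 = -7*I*√55/1618 + 209790*(1/21978) = -7*I*√55/1618 + 105/11 = 105/11 - 7*I*√55/1618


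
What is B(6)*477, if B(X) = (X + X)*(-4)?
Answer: -22896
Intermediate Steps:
B(X) = -8*X (B(X) = (2*X)*(-4) = -8*X)
B(6)*477 = -8*6*477 = -48*477 = -22896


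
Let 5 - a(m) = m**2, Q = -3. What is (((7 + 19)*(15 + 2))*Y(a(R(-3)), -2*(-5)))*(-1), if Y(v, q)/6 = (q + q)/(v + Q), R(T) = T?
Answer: 53040/7 ≈ 7577.1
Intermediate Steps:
a(m) = 5 - m**2
Y(v, q) = 12*q/(-3 + v) (Y(v, q) = 6*((q + q)/(v - 3)) = 6*((2*q)/(-3 + v)) = 6*(2*q/(-3 + v)) = 12*q/(-3 + v))
(((7 + 19)*(15 + 2))*Y(a(R(-3)), -2*(-5)))*(-1) = (((7 + 19)*(15 + 2))*(12*(-2*(-5))/(-3 + (5 - 1*(-3)**2))))*(-1) = ((26*17)*(12*10/(-3 + (5 - 1*9))))*(-1) = (442*(12*10/(-3 + (5 - 9))))*(-1) = (442*(12*10/(-3 - 4)))*(-1) = (442*(12*10/(-7)))*(-1) = (442*(12*10*(-1/7)))*(-1) = (442*(-120/7))*(-1) = -53040/7*(-1) = 53040/7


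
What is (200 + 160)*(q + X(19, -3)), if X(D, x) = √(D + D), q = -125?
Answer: -45000 + 360*√38 ≈ -42781.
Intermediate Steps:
X(D, x) = √2*√D (X(D, x) = √(2*D) = √2*√D)
(200 + 160)*(q + X(19, -3)) = (200 + 160)*(-125 + √2*√19) = 360*(-125 + √38) = -45000 + 360*√38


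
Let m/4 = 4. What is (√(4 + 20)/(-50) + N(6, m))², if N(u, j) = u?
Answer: (150 - √6)²/625 ≈ 34.834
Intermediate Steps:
m = 16 (m = 4*4 = 16)
(√(4 + 20)/(-50) + N(6, m))² = (√(4 + 20)/(-50) + 6)² = (√24*(-1/50) + 6)² = ((2*√6)*(-1/50) + 6)² = (-√6/25 + 6)² = (6 - √6/25)²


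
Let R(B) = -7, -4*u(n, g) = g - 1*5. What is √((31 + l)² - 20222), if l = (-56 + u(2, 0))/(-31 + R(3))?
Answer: I*√442894327/152 ≈ 138.45*I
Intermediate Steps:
u(n, g) = 5/4 - g/4 (u(n, g) = -(g - 1*5)/4 = -(g - 5)/4 = -(-5 + g)/4 = 5/4 - g/4)
l = 219/152 (l = (-56 + (5/4 - ¼*0))/(-31 - 7) = (-56 + (5/4 + 0))/(-38) = (-56 + 5/4)*(-1/38) = -219/4*(-1/38) = 219/152 ≈ 1.4408)
√((31 + l)² - 20222) = √((31 + 219/152)² - 20222) = √((4931/152)² - 20222) = √(24314761/23104 - 20222) = √(-442894327/23104) = I*√442894327/152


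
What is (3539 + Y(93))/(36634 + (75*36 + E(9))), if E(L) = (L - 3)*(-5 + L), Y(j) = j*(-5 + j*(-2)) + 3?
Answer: -14221/39358 ≈ -0.36132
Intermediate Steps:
Y(j) = 3 + j*(-5 - 2*j) (Y(j) = j*(-5 - 2*j) + 3 = 3 + j*(-5 - 2*j))
E(L) = (-5 + L)*(-3 + L) (E(L) = (-3 + L)*(-5 + L) = (-5 + L)*(-3 + L))
(3539 + Y(93))/(36634 + (75*36 + E(9))) = (3539 + (3 - 5*93 - 2*93²))/(36634 + (75*36 + (15 + 9² - 8*9))) = (3539 + (3 - 465 - 2*8649))/(36634 + (2700 + (15 + 81 - 72))) = (3539 + (3 - 465 - 17298))/(36634 + (2700 + 24)) = (3539 - 17760)/(36634 + 2724) = -14221/39358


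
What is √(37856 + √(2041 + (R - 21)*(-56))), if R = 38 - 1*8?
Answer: √(37856 + √1537) ≈ 194.67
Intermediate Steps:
R = 30 (R = 38 - 8 = 30)
√(37856 + √(2041 + (R - 21)*(-56))) = √(37856 + √(2041 + (30 - 21)*(-56))) = √(37856 + √(2041 + 9*(-56))) = √(37856 + √(2041 - 504)) = √(37856 + √1537)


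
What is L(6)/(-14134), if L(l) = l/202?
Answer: -3/1427534 ≈ -2.1015e-6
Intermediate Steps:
L(l) = l/202 (L(l) = l*(1/202) = l/202)
L(6)/(-14134) = ((1/202)*6)/(-14134) = (3/101)*(-1/14134) = -3/1427534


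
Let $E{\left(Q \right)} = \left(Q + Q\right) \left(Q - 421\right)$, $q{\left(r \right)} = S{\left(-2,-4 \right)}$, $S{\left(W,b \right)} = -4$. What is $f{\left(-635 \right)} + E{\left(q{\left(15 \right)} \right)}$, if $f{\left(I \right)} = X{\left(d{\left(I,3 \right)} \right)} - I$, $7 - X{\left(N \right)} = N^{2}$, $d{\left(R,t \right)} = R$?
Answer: $-399183$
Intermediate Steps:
$X{\left(N \right)} = 7 - N^{2}$
$f{\left(I \right)} = 7 - I - I^{2}$ ($f{\left(I \right)} = \left(7 - I^{2}\right) - I = 7 - I - I^{2}$)
$q{\left(r \right)} = -4$
$E{\left(Q \right)} = 2 Q \left(-421 + Q\right)$
$f{\left(-635 \right)} + E{\left(q{\left(15 \right)} \right)} = \left(7 - -635 - \left(-635\right)^{2}\right) + 2 \left(-4\right) \left(-421 - 4\right) = \left(7 + 635 - 403225\right) + 2 \left(-4\right) \left(-425\right) = \left(7 + 635 - 403225\right) + 3400 = -402583 + 3400 = -399183$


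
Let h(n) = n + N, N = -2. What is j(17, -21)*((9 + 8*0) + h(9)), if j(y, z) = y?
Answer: 272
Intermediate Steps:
h(n) = -2 + n (h(n) = n - 2 = -2 + n)
j(17, -21)*((9 + 8*0) + h(9)) = 17*((9 + 8*0) + (-2 + 9)) = 17*((9 + 0) + 7) = 17*(9 + 7) = 17*16 = 272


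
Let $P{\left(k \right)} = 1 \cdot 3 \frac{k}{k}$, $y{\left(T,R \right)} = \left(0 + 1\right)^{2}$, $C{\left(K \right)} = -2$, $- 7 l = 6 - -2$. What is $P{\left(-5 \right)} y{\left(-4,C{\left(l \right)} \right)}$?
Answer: $3$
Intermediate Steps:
$l = - \frac{8}{7}$ ($l = - \frac{6 - -2}{7} = - \frac{6 + 2}{7} = \left(- \frac{1}{7}\right) 8 = - \frac{8}{7} \approx -1.1429$)
$y{\left(T,R \right)} = 1$ ($y{\left(T,R \right)} = 1^{2} = 1$)
$P{\left(k \right)} = 3$ ($P{\left(k \right)} = 3 \cdot 1 = 3$)
$P{\left(-5 \right)} y{\left(-4,C{\left(l \right)} \right)} = 3 \cdot 1 = 3$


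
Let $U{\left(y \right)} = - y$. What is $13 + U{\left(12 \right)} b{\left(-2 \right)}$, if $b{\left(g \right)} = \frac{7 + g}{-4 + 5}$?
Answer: $-47$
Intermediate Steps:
$b{\left(g \right)} = 7 + g$ ($b{\left(g \right)} = \frac{7 + g}{1} = \left(7 + g\right) 1 = 7 + g$)
$13 + U{\left(12 \right)} b{\left(-2 \right)} = 13 + \left(-1\right) 12 \left(7 - 2\right) = 13 - 60 = -47$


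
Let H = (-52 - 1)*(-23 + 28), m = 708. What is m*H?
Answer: -187620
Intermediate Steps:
H = -265 (H = -53*5 = -265)
m*H = 708*(-265) = -187620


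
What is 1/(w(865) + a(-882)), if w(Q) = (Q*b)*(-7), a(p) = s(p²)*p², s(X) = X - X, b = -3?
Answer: 1/18165 ≈ 5.5051e-5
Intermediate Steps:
s(X) = 0
a(p) = 0 (a(p) = 0*p² = 0)
w(Q) = 21*Q (w(Q) = (Q*(-3))*(-7) = -3*Q*(-7) = 21*Q)
1/(w(865) + a(-882)) = 1/(21*865 + 0) = 1/(18165 + 0) = 1/18165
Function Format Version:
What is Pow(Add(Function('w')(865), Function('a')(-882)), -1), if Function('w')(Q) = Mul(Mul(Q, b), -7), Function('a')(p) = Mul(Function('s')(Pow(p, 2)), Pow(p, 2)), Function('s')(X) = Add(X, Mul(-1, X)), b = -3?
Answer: Rational(1, 18165) ≈ 5.5051e-5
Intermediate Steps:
Function('s')(X) = 0
Function('a')(p) = 0 (Function('a')(p) = Mul(0, Pow(p, 2)) = 0)
Function('w')(Q) = Mul(21, Q) (Function('w')(Q) = Mul(Mul(Q, -3), -7) = Mul(Mul(-3, Q), -7) = Mul(21, Q))
Pow(Add(Function('w')(865), Function('a')(-882)), -1) = Pow(Add(Mul(21, 865), 0), -1) = Pow(Add(18165, 0), -1) = Pow(18165, -1) = Rational(1, 18165)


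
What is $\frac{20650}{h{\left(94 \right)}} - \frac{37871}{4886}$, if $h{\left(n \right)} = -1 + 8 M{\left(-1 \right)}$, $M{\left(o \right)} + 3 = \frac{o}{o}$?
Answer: $- \frac{101539707}{83062} \approx -1222.5$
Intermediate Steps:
$M{\left(o \right)} = -2$ ($M{\left(o \right)} = -3 + \frac{o}{o} = -3 + 1 = -2$)
$h{\left(n \right)} = -17$ ($h{\left(n \right)} = -1 + 8 \left(-2\right) = -1 - 16 = -17$)
$\frac{20650}{h{\left(94 \right)}} - \frac{37871}{4886} = \frac{20650}{-17} - \frac{37871}{4886} = 20650 \left(- \frac{1}{17}\right) - \frac{37871}{4886} = - \frac{20650}{17} - \frac{37871}{4886} = - \frac{101539707}{83062}$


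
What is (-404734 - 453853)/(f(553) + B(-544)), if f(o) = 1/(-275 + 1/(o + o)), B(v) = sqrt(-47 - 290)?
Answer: 288819045474078/31174730208973 + 79424976366993987*I*sqrt(337)/31174730208973 ≈ 9.2645 + 46770.0*I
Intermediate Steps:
B(v) = I*sqrt(337) (B(v) = sqrt(-337) = I*sqrt(337))
f(o) = 1/(-275 + 1/(2*o))
(-404734 - 453853)/(f(553) + B(-544)) = (-404734 - 453853)/(-2*553/(-1 + 550*553) + I*sqrt(337)) = -858587/(-2*553/(-1 + 304150) + I*sqrt(337)) = -858587/(-2*553/304149 + I*sqrt(337)) = -858587/(-2*553*1/304149 + I*sqrt(337)) = -858587/(-1106/304149 + I*sqrt(337))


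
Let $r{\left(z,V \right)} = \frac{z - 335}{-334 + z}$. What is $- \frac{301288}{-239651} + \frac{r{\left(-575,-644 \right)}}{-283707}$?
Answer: $\frac{77698842703534}{61803515627613} \approx 1.2572$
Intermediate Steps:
$r{\left(z,V \right)} = \frac{-335 + z}{-334 + z}$
$- \frac{301288}{-239651} + \frac{r{\left(-575,-644 \right)}}{-283707} = - \frac{301288}{-239651} + \frac{\frac{1}{-334 - 575} \left(-335 - 575\right)}{-283707} = \left(-301288\right) \left(- \frac{1}{239651}\right) + \frac{1}{-909} \left(-910\right) \left(- \frac{1}{283707}\right) = \frac{301288}{239651} + \left(- \frac{1}{909}\right) \left(-910\right) \left(- \frac{1}{283707}\right) = \frac{301288}{239651} + \frac{910}{909} \left(- \frac{1}{283707}\right) = \frac{301288}{239651} - \frac{910}{257889663} = \frac{77698842703534}{61803515627613}$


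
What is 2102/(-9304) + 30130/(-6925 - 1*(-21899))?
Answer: 62213543/34829524 ≈ 1.7862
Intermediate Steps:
2102/(-9304) + 30130/(-6925 - 1*(-21899)) = 2102*(-1/9304) + 30130/(-6925 + 21899) = -1051/4652 + 30130/14974 = -1051/4652 + 30130*(1/14974) = -1051/4652 + 15065/7487 = 62213543/34829524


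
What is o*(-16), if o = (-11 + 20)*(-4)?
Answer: 576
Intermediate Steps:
o = -36 (o = 9*(-4) = -36)
o*(-16) = -36*(-16) = 576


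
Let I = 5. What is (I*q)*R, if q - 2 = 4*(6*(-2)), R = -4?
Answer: 920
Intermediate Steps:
q = -46 (q = 2 + 4*(6*(-2)) = 2 + 4*(-12) = 2 - 48 = -46)
(I*q)*R = (5*(-46))*(-4) = -230*(-4) = 920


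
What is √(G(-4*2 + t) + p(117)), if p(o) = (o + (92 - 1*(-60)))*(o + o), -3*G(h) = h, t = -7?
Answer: 23*√119 ≈ 250.90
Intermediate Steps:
G(h) = -h/3
p(o) = 2*o*(152 + o) (p(o) = (o + (92 + 60))*(2*o) = (o + 152)*(2*o) = (152 + o)*(2*o) = 2*o*(152 + o))
√(G(-4*2 + t) + p(117)) = √(-(-4*2 - 7)/3 + 2*117*(152 + 117)) = √(-(-8 - 7)/3 + 2*117*269) = √(-⅓*(-15) + 62946) = √(5 + 62946) = √62951 = 23*√119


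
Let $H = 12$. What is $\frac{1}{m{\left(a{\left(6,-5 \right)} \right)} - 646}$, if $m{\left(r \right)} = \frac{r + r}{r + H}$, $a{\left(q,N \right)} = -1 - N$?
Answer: $- \frac{2}{1291} \approx -0.0015492$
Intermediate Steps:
$m{\left(r \right)} = \frac{2 r}{12 + r}$ ($m{\left(r \right)} = \frac{r + r}{r + 12} = \frac{2 r}{12 + r}$)
$\frac{1}{m{\left(a{\left(6,-5 \right)} \right)} - 646} = \frac{1}{\frac{2 \left(-1 - -5\right)}{12 - -4} - 646} = \frac{1}{\frac{2 \left(-1 + 5\right)}{12 + \left(-1 + 5\right)} - 646} = \frac{1}{2 \cdot 4 \frac{1}{12 + 4} - 646} = \frac{1}{2 \cdot 4 \cdot \frac{1}{16} - 646} = \frac{1}{\frac{1}{2} - 646} = \frac{1}{- \frac{1291}{2}} = - \frac{2}{1291}$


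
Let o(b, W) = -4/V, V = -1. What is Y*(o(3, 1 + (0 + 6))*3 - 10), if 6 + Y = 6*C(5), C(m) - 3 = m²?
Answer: 324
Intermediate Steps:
o(b, W) = 4 (o(b, W) = -4/(-1) = -4*(-1) = 4)
C(m) = 3 + m²
Y = 162 (Y = -6 + 6*(3 + 5²) = -6 + 6*(3 + 25) = -6 + 6*28 = -6 + 168 = 162)
Y*(o(3, 1 + (0 + 6))*3 - 10) = 162*(4*3 - 10) = 162*(12 - 10) = 162*2 = 324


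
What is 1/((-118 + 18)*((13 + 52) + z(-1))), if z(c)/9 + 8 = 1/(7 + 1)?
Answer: 2/1175 ≈ 0.0017021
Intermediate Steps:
z(c) = -567/8 (z(c) = -72 + 9/(7 + 1) = -72 + 9/8 = -567/8)
1/((-118 + 18)*((13 + 52) + z(-1))) = 1/((-118 + 18)*((13 + 52) - 567/8)) = 1/(-100*(65 - 567/8)) = 1/(-100*(-47/8)) = 1/(1175/2) = 2/1175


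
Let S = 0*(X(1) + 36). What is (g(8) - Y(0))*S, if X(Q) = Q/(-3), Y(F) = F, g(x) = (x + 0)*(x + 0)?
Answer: 0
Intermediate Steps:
g(x) = x**2 (g(x) = x*x = x**2)
X(Q) = -Q/3 (X(Q) = Q*(-1/3) = -Q/3)
S = 0 (S = 0*(-1/3*1 + 36) = 0*(-1/3 + 36) = 0*(107/3) = 0)
(g(8) - Y(0))*S = (8**2 - 1*0)*0 = (64 + 0)*0 = 64*0 = 0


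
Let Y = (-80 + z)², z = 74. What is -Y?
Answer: -36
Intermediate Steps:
Y = 36 (Y = (-80 + 74)² = (-6)² = 36)
-Y = -1*36 = -36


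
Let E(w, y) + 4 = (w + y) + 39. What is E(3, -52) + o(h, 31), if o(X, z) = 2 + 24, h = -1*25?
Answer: 12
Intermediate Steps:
E(w, y) = 35 + w + y (E(w, y) = -4 + ((w + y) + 39) = -4 + (39 + w + y) = 35 + w + y)
h = -25
o(X, z) = 26
E(3, -52) + o(h, 31) = (35 + 3 - 52) + 26 = -14 + 26 = 12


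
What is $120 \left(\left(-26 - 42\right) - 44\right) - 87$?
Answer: $-13527$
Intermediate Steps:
$120 \left(\left(-26 - 42\right) - 44\right) - 87 = 120 \left(-68 - 44\right) - 87 = 120 \left(-112\right) - 87 = -13440 - 87 = -13527$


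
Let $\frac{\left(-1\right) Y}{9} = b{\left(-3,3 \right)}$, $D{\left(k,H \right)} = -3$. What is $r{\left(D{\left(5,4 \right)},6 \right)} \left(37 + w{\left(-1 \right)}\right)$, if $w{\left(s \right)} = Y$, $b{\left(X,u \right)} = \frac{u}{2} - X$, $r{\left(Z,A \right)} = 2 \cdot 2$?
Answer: $-14$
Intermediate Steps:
$r{\left(Z,A \right)} = 4$
$b{\left(X,u \right)} = \frac{u}{2} - X$ ($b{\left(X,u \right)} = u \frac{1}{2} - X = \frac{u}{2} - X$)
$Y = - \frac{81}{2}$ ($Y = - 9 \left(\frac{1}{2} \cdot 3 - -3\right) = - 9 \left(\frac{3}{2} + 3\right) = \left(-9\right) \frac{9}{2} = - \frac{81}{2} \approx -40.5$)
$w{\left(s \right)} = - \frac{81}{2}$
$r{\left(D{\left(5,4 \right)},6 \right)} \left(37 + w{\left(-1 \right)}\right) = 4 \left(37 - \frac{81}{2}\right) = 4 \left(- \frac{7}{2}\right) = -14$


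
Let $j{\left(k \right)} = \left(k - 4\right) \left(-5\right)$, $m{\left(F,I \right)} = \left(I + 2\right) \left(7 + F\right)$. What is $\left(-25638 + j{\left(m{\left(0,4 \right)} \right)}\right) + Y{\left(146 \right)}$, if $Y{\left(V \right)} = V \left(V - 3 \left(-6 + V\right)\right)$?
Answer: $-65832$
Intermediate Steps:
$m{\left(F,I \right)} = \left(2 + I\right) \left(7 + F\right)$
$j{\left(k \right)} = 20 - 5 k$ ($j{\left(k \right)} = \left(-4 + k\right) \left(-5\right) = 20 - 5 k$)
$Y{\left(V \right)} = V \left(18 - 2 V\right)$ ($Y{\left(V \right)} = V \left(V - \left(-18 + 3 V\right)\right) = V \left(18 - 2 V\right)$)
$\left(-25638 + j{\left(m{\left(0,4 \right)} \right)}\right) + Y{\left(146 \right)} = \left(-25638 + \left(20 - 5 \left(14 + 2 \cdot 0 + 7 \cdot 4 + 0 \cdot 4\right)\right)\right) + 2 \cdot 146 \left(9 - 146\right) = \left(-25638 + \left(20 - 5 \left(14 + 0 + 28 + 0\right)\right)\right) + 2 \cdot 146 \left(9 - 146\right) = \left(-25638 + \left(20 - 210\right)\right) + 2 \cdot 146 \left(-137\right) = \left(-25638 + \left(20 - 210\right)\right) - 40004 = \left(-25638 - 190\right) - 40004 = -25828 - 40004 = -65832$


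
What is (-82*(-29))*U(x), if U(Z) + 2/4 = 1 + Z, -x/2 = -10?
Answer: 48749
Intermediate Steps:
x = 20 (x = -2*(-10) = 20)
U(Z) = ½ + Z (U(Z) = -½ + (1 + Z) = ½ + Z)
(-82*(-29))*U(x) = (-82*(-29))*(½ + 20) = 2378*(41/2) = 48749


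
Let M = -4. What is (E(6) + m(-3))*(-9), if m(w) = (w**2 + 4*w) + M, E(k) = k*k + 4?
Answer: -297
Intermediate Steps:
E(k) = 4 + k**2 (E(k) = k**2 + 4 = 4 + k**2)
m(w) = -4 + w**2 + 4*w (m(w) = (w**2 + 4*w) - 4 = -4 + w**2 + 4*w)
(E(6) + m(-3))*(-9) = ((4 + 6**2) + (-4 + (-3)**2 + 4*(-3)))*(-9) = ((4 + 36) + (-4 + 9 - 12))*(-9) = (40 - 7)*(-9) = 33*(-9) = -297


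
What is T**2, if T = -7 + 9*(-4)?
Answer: 1849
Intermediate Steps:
T = -43 (T = -7 - 36 = -43)
T**2 = (-43)**2 = 1849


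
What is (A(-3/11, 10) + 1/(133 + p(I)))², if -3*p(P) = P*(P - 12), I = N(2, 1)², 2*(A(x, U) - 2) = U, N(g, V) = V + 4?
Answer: 271441/5476 ≈ 49.569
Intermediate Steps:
N(g, V) = 4 + V
A(x, U) = 2 + U/2
I = 25 (I = (4 + 1)² = 5² = 25)
p(P) = -P*(-12 + P)/3 (p(P) = -P*(P - 12)/3 = -P*(-12 + P)/3)
(A(-3/11, 10) + 1/(133 + p(I)))² = ((2 + (½)*10) + 1/(133 + (⅓)*25*(12 - 1*25)))² = ((2 + 5) + 1/(133 + (⅓)*25*(12 - 25)))² = (7 + 1/(133 + (⅓)*25*(-13)))² = (7 + 1/(133 - 325/3))² = (7 + 1/(74/3))² = (7 + 3/74)² = (521/74)² = 271441/5476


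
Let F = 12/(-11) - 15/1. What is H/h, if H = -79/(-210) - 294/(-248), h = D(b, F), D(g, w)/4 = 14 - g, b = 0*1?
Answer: 20333/729120 ≈ 0.027887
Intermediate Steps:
b = 0
F = -177/11 (F = 12*(-1/11) - 15*1 = -12/11 - 15 = -177/11 ≈ -16.091)
D(g, w) = 56 - 4*g (D(g, w) = 4*(14 - g) = 56 - 4*g)
h = 56 (h = 56 - 4*0 = 56 + 0 = 56)
H = 20333/13020 (H = -79*(-1/210) - 294*(-1/248) = 79/210 + 147/124 = 20333/13020 ≈ 1.5617)
H/h = (20333/13020)/56 = (20333/13020)*(1/56) = 20333/729120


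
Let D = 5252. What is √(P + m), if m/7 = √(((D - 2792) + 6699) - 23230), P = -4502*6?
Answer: √(-27012 + 7*I*√14071) ≈ 2.526 + 164.37*I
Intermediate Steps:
P = -27012
m = 7*I*√14071 (m = 7*√(((5252 - 2792) + 6699) - 23230) = 7*√((2460 + 6699) - 23230) = 7*√(9159 - 23230) = 7*√(-14071) = 7*(I*√14071) = 7*I*√14071 ≈ 830.35*I)
√(P + m) = √(-27012 + 7*I*√14071)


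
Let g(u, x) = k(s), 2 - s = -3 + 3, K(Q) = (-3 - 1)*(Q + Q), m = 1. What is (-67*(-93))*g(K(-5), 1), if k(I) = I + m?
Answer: 18693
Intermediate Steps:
K(Q) = -8*Q
s = 2 (s = 2 - (-3 + 3) = 2 - 1*0 = 2 + 0 = 2)
k(I) = 1 + I (k(I) = I + 1 = 1 + I)
g(u, x) = 3 (g(u, x) = 1 + 2 = 3)
(-67*(-93))*g(K(-5), 1) = -67*(-93)*3 = 6231*3 = 18693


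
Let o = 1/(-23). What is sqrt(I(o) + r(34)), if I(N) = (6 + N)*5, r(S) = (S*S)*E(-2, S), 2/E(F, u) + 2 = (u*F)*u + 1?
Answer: sqrt(9051094619)/17733 ≈ 5.3650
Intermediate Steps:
E(F, u) = 2/(-1 + F*u**2) (E(F, u) = 2/(-2 + ((u*F)*u + 1)) = 2/(-2 + ((F*u)*u + 1)) = 2/(-2 + (F*u**2 + 1)) = 2/(-2 + (1 + F*u**2)) = 2/(-1 + F*u**2))
r(S) = 2*S**2/(-1 - 2*S**2) (r(S) = (S*S)*(2/(-1 - 2*S**2)) = S**2*(2/(-1 - 2*S**2)) = 2*S**2/(-1 - 2*S**2))
o = -1/23 ≈ -0.043478
I(N) = 30 + 5*N
sqrt(I(o) + r(34)) = sqrt((30 + 5*(-1/23)) - 2*34**2/(1 + 2*34**2)) = sqrt((30 - 5/23) - 2*1156/(1 + 2*1156)) = sqrt(685/23 - 2*1156/(1 + 2312)) = sqrt(685/23 - 2*1156/2313) = sqrt(685/23 - 2*1156*1/2313) = sqrt(685/23 - 2312/2313) = sqrt(1531229/53199) = sqrt(9051094619)/17733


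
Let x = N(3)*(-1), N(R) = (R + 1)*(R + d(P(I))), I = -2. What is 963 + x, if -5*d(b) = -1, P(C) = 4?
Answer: 4751/5 ≈ 950.20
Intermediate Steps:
d(b) = ⅕ (d(b) = -⅕*(-1) = ⅕)
N(R) = (1 + R)*(⅕ + R) (N(R) = (R + 1)*(R + ⅕) = (1 + R)*(⅕ + R))
x = -64/5 (x = (⅕ + 3² + (6/5)*3)*(-1) = (⅕ + 9 + 18/5)*(-1) = (64/5)*(-1) = -64/5 ≈ -12.800)
963 + x = 963 - 64/5 = 4751/5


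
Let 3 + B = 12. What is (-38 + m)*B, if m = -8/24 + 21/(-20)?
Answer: -7089/20 ≈ -354.45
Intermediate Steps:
m = -83/60 (m = -8*1/24 + 21*(-1/20) = -⅓ - 21/20 = -83/60 ≈ -1.3833)
B = 9 (B = -3 + 12 = 9)
(-38 + m)*B = (-38 - 83/60)*9 = -2363/60*9 = -7089/20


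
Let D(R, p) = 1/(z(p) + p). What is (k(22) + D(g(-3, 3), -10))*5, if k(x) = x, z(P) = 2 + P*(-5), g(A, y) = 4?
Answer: 4625/42 ≈ 110.12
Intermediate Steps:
z(P) = 2 - 5*P
D(R, p) = 1/(2 - 4*p) (D(R, p) = 1/((2 - 5*p) + p) = 1/(2 - 4*p))
(k(22) + D(g(-3, 3), -10))*5 = (22 - 1/(-2 + 4*(-10)))*5 = (22 - 1/(-2 - 40))*5 = (22 - 1/(-42))*5 = (22 - 1*(-1/42))*5 = (22 + 1/42)*5 = (925/42)*5 = 4625/42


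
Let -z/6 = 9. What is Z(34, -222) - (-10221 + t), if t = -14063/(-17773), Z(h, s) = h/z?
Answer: 700582807/68553 ≈ 10220.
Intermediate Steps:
z = -54 (z = -6*9 = -54)
Z(h, s) = -h/54 (Z(h, s) = h/(-54) = h*(-1/54) = -h/54)
t = 2009/2539 (t = -14063*(-1/17773) = 2009/2539 ≈ 0.79126)
Z(34, -222) - (-10221 + t) = -1/54*34 - (-10221 + 2009/2539) = -17/27 - 1*(-25949110/2539) = -17/27 + 25949110/2539 = 700582807/68553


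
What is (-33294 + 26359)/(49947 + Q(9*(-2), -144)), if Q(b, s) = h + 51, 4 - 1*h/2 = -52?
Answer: -1387/10022 ≈ -0.13840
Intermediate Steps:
h = 112 (h = 8 - 2*(-52) = 8 + 104 = 112)
Q(b, s) = 163 (Q(b, s) = 112 + 51 = 163)
(-33294 + 26359)/(49947 + Q(9*(-2), -144)) = (-33294 + 26359)/(49947 + 163) = -6935/50110 = -6935*1/50110 = -1387/10022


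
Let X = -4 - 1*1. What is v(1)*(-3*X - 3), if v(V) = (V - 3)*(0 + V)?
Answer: -24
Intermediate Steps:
X = -5 (X = -4 - 1 = -5)
v(V) = V*(-3 + V) (v(V) = (-3 + V)*V = V*(-3 + V))
v(1)*(-3*X - 3) = (1*(-3 + 1))*(-3*(-5) - 3) = (1*(-2))*(15 - 3) = -2*12 = -24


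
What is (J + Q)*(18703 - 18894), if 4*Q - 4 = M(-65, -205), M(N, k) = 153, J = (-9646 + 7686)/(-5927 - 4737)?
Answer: -40159851/5332 ≈ -7531.9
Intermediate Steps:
J = 245/1333 (J = -1960/(-10664) = -1960*(-1/10664) = 245/1333 ≈ 0.18380)
Q = 157/4 (Q = 1 + (¼)*153 = 1 + 153/4 = 157/4 ≈ 39.250)
(J + Q)*(18703 - 18894) = (245/1333 + 157/4)*(18703 - 18894) = (210261/5332)*(-191) = -40159851/5332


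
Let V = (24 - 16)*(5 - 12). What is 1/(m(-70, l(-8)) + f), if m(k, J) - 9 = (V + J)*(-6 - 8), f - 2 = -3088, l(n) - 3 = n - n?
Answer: -1/2335 ≈ -0.00042827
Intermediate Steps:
l(n) = 3 (l(n) = 3 + (n - n) = 3 + 0 = 3)
V = -56 (V = 8*(-7) = -56)
f = -3086 (f = 2 - 3088 = -3086)
m(k, J) = 793 - 14*J (m(k, J) = 9 + (-56 + J)*(-6 - 8) = 9 + (-56 + J)*(-14) = 9 + (784 - 14*J) = 793 - 14*J)
1/(m(-70, l(-8)) + f) = 1/((793 - 14*3) - 3086) = 1/((793 - 42) - 3086) = 1/(751 - 3086) = 1/(-2335) = -1/2335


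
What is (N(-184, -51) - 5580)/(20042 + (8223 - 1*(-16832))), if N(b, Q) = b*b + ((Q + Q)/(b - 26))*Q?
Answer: 76061/121415 ≈ 0.62645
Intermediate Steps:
N(b, Q) = b² + 2*Q²/(-26 + b) (N(b, Q) = b² + ((2*Q)/(-26 + b))*Q = b² + (2*Q/(-26 + b))*Q = b² + 2*Q²/(-26 + b))
(N(-184, -51) - 5580)/(20042 + (8223 - 1*(-16832))) = (((-184)³ - 26*(-184)² + 2*(-51)²)/(-26 - 184) - 5580)/(20042 + (8223 - 1*(-16832))) = ((-6229504 - 26*33856 + 2*2601)/(-210) - 5580)/(20042 + (8223 + 16832)) = (-(-6229504 - 880256 + 5202)/210 - 5580)/(20042 + 25055) = (-1/210*(-7104558) - 5580)/45097 = (1184093/35 - 5580)*(1/45097) = (988793/35)*(1/45097) = 76061/121415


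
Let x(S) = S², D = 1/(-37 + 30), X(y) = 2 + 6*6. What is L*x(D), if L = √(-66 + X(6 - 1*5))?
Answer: 2*I*√7/49 ≈ 0.10799*I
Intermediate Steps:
X(y) = 38 (X(y) = 2 + 36 = 38)
D = -⅐ (D = 1/(-7) = -⅐ ≈ -0.14286)
L = 2*I*√7 (L = √(-66 + 38) = √(-28) = 2*I*√7 ≈ 5.2915*I)
L*x(D) = (2*I*√7)*(-⅐)² = (2*I*√7)*(1/49) = 2*I*√7/49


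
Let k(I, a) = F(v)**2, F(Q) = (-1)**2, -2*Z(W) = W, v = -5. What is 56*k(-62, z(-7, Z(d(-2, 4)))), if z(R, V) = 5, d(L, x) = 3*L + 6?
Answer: 56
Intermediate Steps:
d(L, x) = 6 + 3*L
Z(W) = -W/2
F(Q) = 1
k(I, a) = 1 (k(I, a) = 1**2 = 1)
56*k(-62, z(-7, Z(d(-2, 4)))) = 56*1 = 56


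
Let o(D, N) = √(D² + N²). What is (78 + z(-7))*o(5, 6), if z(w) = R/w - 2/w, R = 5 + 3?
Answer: 540*√61/7 ≈ 602.50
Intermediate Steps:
R = 8
z(w) = 6/w (z(w) = 8/w - 2/w = 6/w)
(78 + z(-7))*o(5, 6) = (78 + 6/(-7))*√(5² + 6²) = (78 + 6*(-⅐))*√(25 + 36) = (78 - 6/7)*√61 = 540*√61/7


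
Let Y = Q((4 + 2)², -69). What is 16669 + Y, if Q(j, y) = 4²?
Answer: 16685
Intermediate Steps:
Q(j, y) = 16
Y = 16
16669 + Y = 16669 + 16 = 16685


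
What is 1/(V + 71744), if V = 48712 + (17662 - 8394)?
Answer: 1/129724 ≈ 7.7087e-6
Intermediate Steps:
V = 57980 (V = 48712 + 9268 = 57980)
1/(V + 71744) = 1/(57980 + 71744) = 1/129724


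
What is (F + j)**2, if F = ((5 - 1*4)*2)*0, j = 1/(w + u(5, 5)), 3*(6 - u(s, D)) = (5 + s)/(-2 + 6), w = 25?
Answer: 36/32761 ≈ 0.0010989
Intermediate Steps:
u(s, D) = 67/12 - s/12 (u(s, D) = 6 - (5 + s)/(3*(-2 + 6)) = 6 - (5 + s)/(3*4) = 6 - (5/4 + s/4)/3 = 6 + (-5/12 - s/12) = 67/12 - s/12)
j = 6/181 (j = 1/(25 + (67/12 - 1/12*5)) = 1/(25 + (67/12 - 5/12)) = 1/(25 + 31/6) = 1/(181/6) = 6/181 ≈ 0.033149)
F = 0 (F = ((5 - 4)*2)*0 = (1*2)*0 = 2*0 = 0)
(F + j)**2 = (0 + 6/181)**2 = (6/181)**2 = 36/32761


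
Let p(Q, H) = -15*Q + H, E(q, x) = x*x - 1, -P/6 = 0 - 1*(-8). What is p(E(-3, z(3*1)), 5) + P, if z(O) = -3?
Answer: -163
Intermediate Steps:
P = -48 (P = -6*(0 - 1*(-8)) = -6*(0 + 8) = -6*8 = -48)
E(q, x) = -1 + x² (E(q, x) = x² - 1 = -1 + x²)
p(Q, H) = H - 15*Q
p(E(-3, z(3*1)), 5) + P = (5 - 15*(-1 + (-3)²)) - 48 = (5 - 15*(-1 + 9)) - 48 = (5 - 15*8) - 48 = (5 - 120) - 48 = -115 - 48 = -163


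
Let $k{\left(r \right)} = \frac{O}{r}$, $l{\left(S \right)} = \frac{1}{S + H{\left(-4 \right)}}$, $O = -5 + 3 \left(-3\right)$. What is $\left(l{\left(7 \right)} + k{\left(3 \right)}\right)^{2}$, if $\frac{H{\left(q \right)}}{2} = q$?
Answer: $\frac{289}{9} \approx 32.111$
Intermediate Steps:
$O = -14$ ($O = -5 - 9 = -14$)
$H{\left(q \right)} = 2 q$
$l{\left(S \right)} = \frac{1}{-8 + S}$ ($l{\left(S \right)} = \frac{1}{S + 2 \left(-4\right)} = \frac{1}{S - 8} = \frac{1}{-8 + S}$)
$k{\left(r \right)} = - \frac{14}{r}$
$\left(l{\left(7 \right)} + k{\left(3 \right)}\right)^{2} = \left(\frac{1}{-8 + 7} - \frac{14}{3}\right)^{2} = \left(\frac{1}{-1} - \frac{14}{3}\right)^{2} = \left(-1 - \frac{14}{3}\right)^{2} = \left(- \frac{17}{3}\right)^{2} = \frac{289}{9}$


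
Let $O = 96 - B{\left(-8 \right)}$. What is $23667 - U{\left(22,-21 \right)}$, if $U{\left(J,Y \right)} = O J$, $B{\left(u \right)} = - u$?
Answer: $21731$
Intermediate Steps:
$O = 88$ ($O = 96 - \left(-1\right) \left(-8\right) = 96 - 8 = 88$)
$U{\left(J,Y \right)} = 88 J$
$23667 - U{\left(22,-21 \right)} = 23667 - 88 \cdot 22 = 23667 - 1936 = 21731$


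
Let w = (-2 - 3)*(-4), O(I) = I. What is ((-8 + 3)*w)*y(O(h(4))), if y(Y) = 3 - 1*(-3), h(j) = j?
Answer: -600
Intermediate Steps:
y(Y) = 6 (y(Y) = 3 + 3 = 6)
w = 20 (w = -5*(-4) = 20)
((-8 + 3)*w)*y(O(h(4))) = ((-8 + 3)*20)*6 = -5*20*6 = -100*6 = -600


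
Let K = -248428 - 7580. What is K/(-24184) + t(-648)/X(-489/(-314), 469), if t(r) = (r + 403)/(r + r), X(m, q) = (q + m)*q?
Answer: 41056845220493/3878467330968 ≈ 10.586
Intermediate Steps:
X(m, q) = q*(m + q) (X(m, q) = (m + q)*q = q*(m + q))
t(r) = (403 + r)/(2*r) (t(r) = (403 + r)/((2*r)) = (403 + r)*(1/(2*r)) = (403 + r)/(2*r))
K = -256008
K/(-24184) + t(-648)/X(-489/(-314), 469) = -256008/(-24184) + ((½)*(403 - 648)/(-648))/((469*(-489/(-314) + 469))) = -256008*(-1/24184) + ((½)*(-1/648)*(-245))/((469*(-489*(-1/314) + 469))) = 32001/3023 + 245/(1296*((469*(489/314 + 469)))) = 32001/3023 + 245/(1296*((469*(147755/314)))) = 32001/3023 + 245/(1296*(69297095/314)) = 32001/3023 + (245/1296)*(314/69297095) = 32001/3023 + 1099/1282986216 = 41056845220493/3878467330968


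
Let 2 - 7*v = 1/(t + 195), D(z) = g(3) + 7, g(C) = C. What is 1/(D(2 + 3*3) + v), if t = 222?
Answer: 417/4289 ≈ 0.097225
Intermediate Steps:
D(z) = 10 (D(z) = 3 + 7 = 10)
v = 119/417 (v = 2/7 - 1/(7*(222 + 195)) = 2/7 - ⅐/417 = 2/7 - ⅐*1/417 = 2/7 - 1/2919 = 119/417 ≈ 0.28537)
1/(D(2 + 3*3) + v) = 1/(10 + 119/417) = 1/(4289/417) = 417/4289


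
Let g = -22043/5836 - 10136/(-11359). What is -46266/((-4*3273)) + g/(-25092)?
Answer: 2137786069633325/604914726599376 ≈ 3.5340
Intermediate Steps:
g = -191232741/66291124 (g = -22043*1/5836 - 10136*(-1/11359) = -22043/5836 + 10136/11359 = -191232741/66291124 ≈ -2.8847)
-46266/((-4*3273)) + g/(-25092) = -46266/((-4*3273)) - 191232741/66291124/(-25092) = -46266/(-13092) - 191232741/66291124*(-1/25092) = -46266*(-1/13092) + 63744247/554458961136 = 7711/2182 + 63744247/554458961136 = 2137786069633325/604914726599376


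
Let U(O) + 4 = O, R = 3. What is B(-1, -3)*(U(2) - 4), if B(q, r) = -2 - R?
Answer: 30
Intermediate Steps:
U(O) = -4 + O
B(q, r) = -5 (B(q, r) = -2 - 1*3 = -2 - 3 = -5)
B(-1, -3)*(U(2) - 4) = -5*((-4 + 2) - 4) = -5*(-2 - 4) = -5*(-6) = 30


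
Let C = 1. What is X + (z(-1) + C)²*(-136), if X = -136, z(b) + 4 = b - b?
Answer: -1360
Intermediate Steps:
z(b) = -4 (z(b) = -4 + (b - b) = -4 + 0 = -4)
X + (z(-1) + C)²*(-136) = -136 + (-4 + 1)²*(-136) = -136 + (-3)²*(-136) = -136 + 9*(-136) = -136 - 1224 = -1360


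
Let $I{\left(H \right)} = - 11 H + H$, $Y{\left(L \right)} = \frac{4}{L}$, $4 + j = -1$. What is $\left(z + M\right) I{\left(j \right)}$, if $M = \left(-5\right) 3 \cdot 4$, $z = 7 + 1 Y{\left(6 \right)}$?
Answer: $- \frac{7850}{3} \approx -2616.7$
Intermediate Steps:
$j = -5$ ($j = -4 - 1 = -5$)
$I{\left(H \right)} = - 10 H$
$z = \frac{23}{3}$ ($z = 7 + 1 \cdot \frac{4}{6} = 7 + 1 \cdot 4 \cdot \frac{1}{6} = 7 + 1 \cdot \frac{2}{3} = 7 + \frac{2}{3} = \frac{23}{3} \approx 7.6667$)
$M = -60$ ($M = \left(-15\right) 4 = -60$)
$\left(z + M\right) I{\left(j \right)} = \left(\frac{23}{3} - 60\right) \left(\left(-10\right) \left(-5\right)\right) = \left(- \frac{157}{3}\right) 50 = - \frac{7850}{3}$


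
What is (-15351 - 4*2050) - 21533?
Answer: -45084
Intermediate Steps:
(-15351 - 4*2050) - 21533 = (-15351 - 8200) - 21533 = -23551 - 21533 = -45084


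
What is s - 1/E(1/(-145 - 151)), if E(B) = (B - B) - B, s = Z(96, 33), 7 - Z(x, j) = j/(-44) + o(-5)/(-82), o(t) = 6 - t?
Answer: -47251/164 ≈ -288.12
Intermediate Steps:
Z(x, j) = 585/82 + j/44 (Z(x, j) = 7 - (j/(-44) + (6 - 1*(-5))/(-82)) = 7 - (j*(-1/44) + (6 + 5)*(-1/82)) = 7 - (-j/44 + 11*(-1/82)) = 7 - (-j/44 - 11/82) = 7 - (-11/82 - j/44) = 7 + (11/82 + j/44) = 585/82 + j/44)
s = 1293/164 (s = 585/82 + (1/44)*33 = 585/82 + 3/4 = 1293/164 ≈ 7.8841)
E(B) = -B (E(B) = 0 - B = -B)
s - 1/E(1/(-145 - 151)) = 1293/164 - 1/((-1/(-145 - 151))) = 1293/164 - 1/((-1/(-296))) = 1293/164 - 1/((-1*(-1/296))) = 1293/164 - 1/1/296 = 1293/164 - 1*296 = 1293/164 - 296 = -47251/164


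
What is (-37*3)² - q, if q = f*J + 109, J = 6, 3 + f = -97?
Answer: 12812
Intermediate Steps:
f = -100 (f = -3 - 97 = -100)
q = -491 (q = -100*6 + 109 = -600 + 109 = -491)
(-37*3)² - q = (-37*3)² - 1*(-491) = (-111)² + 491 = 12321 + 491 = 12812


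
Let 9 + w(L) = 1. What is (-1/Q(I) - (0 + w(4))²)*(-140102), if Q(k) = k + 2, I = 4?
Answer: 26969635/3 ≈ 8.9899e+6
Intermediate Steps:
w(L) = -8 (w(L) = -9 + 1 = -8)
Q(k) = 2 + k
(-1/Q(I) - (0 + w(4))²)*(-140102) = (-1/(2 + 4) - (0 - 8)²)*(-140102) = (-1/6 - 1*(-8)²)*(-140102) = (-1*⅙ - 1*64)*(-140102) = (-⅙ - 64)*(-140102) = -385/6*(-140102) = 26969635/3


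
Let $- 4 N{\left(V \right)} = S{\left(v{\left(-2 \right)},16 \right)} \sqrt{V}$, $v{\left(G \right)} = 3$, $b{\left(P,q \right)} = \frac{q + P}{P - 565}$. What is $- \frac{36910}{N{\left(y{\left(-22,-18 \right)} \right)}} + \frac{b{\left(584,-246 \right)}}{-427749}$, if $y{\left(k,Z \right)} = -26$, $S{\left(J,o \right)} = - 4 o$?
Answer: $- \frac{338}{8127231} + \frac{18455 i \sqrt{26}}{208} \approx -4.1589 \cdot 10^{-5} + 452.42 i$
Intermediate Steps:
$b{\left(P,q \right)} = \frac{P + q}{-565 + P}$
$N{\left(V \right)} = 16 \sqrt{V}$ ($N{\left(V \right)} = - \frac{\left(-4\right) 16 \sqrt{V}}{4} = - \frac{\left(-64\right) \sqrt{V}}{4} = 16 \sqrt{V}$)
$- \frac{36910}{N{\left(y{\left(-22,-18 \right)} \right)}} + \frac{b{\left(584,-246 \right)}}{-427749} = - \frac{36910}{16 \sqrt{-26}} + \frac{\frac{1}{-565 + 584} \left(584 - 246\right)}{-427749} = - \frac{36910}{16 i \sqrt{26}} + \frac{1}{19} \cdot 338 \left(- \frac{1}{427749}\right) = - 36910 \left(- \frac{i \sqrt{26}}{416}\right) + \frac{338}{19} \left(- \frac{1}{427749}\right) = \frac{18455 i \sqrt{26}}{208} - \frac{338}{8127231} = - \frac{338}{8127231} + \frac{18455 i \sqrt{26}}{208}$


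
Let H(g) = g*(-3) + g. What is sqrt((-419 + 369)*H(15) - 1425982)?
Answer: I*sqrt(1424482) ≈ 1193.5*I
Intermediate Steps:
H(g) = -2*g (H(g) = -3*g + g = -2*g)
sqrt((-419 + 369)*H(15) - 1425982) = sqrt((-419 + 369)*(-2*15) - 1425982) = sqrt(-50*(-30) - 1425982) = sqrt(1500 - 1425982) = sqrt(-1424482) = I*sqrt(1424482)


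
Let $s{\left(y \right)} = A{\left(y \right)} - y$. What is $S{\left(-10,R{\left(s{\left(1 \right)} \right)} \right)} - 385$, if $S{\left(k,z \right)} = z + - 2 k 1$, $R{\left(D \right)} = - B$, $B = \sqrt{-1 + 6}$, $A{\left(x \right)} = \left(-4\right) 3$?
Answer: $-365 - \sqrt{5} \approx -367.24$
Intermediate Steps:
$A{\left(x \right)} = -12$
$s{\left(y \right)} = -12 - y$
$B = \sqrt{5} \approx 2.2361$
$R{\left(D \right)} = - \sqrt{5}$
$S{\left(k,z \right)} = z - 2 k$
$S{\left(-10,R{\left(s{\left(1 \right)} \right)} \right)} - 385 = \left(- \sqrt{5} - -20\right) - 385 = \left(- \sqrt{5} + 20\right) - 385 = \left(20 - \sqrt{5}\right) - 385 = -365 - \sqrt{5}$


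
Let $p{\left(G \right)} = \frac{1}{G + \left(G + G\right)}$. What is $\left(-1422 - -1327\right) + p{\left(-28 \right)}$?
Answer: $- \frac{7981}{84} \approx -95.012$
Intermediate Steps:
$p{\left(G \right)} = \frac{1}{3 G}$ ($p{\left(G \right)} = \frac{1}{G + 2 G} = \frac{1}{3 G}$)
$\left(-1422 - -1327\right) + p{\left(-28 \right)} = \left(-1422 - -1327\right) + \frac{1}{3 \left(-28\right)} = \left(-1422 + 1327\right) + \frac{1}{3} \left(- \frac{1}{28}\right) = -95 - \frac{1}{84} = - \frac{7981}{84}$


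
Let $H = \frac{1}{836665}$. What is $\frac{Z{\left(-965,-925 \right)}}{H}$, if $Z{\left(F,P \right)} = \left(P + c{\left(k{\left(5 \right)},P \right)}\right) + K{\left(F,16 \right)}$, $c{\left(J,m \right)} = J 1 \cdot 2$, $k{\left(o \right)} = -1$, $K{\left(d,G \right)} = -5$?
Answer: $-779771780$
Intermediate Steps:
$H = \frac{1}{836665} \approx 1.1952 \cdot 10^{-6}$
$c{\left(J,m \right)} = 2 J$ ($c{\left(J,m \right)} = J 2 = 2 J$)
$Z{\left(F,P \right)} = -7 + P$ ($Z{\left(F,P \right)} = \left(P + 2 \left(-1\right)\right) - 5 = \left(P - 2\right) - 5 = \left(-2 + P\right) - 5 = -7 + P$)
$\frac{Z{\left(-965,-925 \right)}}{H} = \left(-7 - 925\right) \frac{1}{\frac{1}{836665}} = \left(-932\right) 836665 = -779771780$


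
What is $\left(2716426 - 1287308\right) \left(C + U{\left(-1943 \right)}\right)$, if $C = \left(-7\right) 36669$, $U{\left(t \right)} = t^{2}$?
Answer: $5028446004788$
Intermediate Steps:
$C = -256683$
$\left(2716426 - 1287308\right) \left(C + U{\left(-1943 \right)}\right) = \left(2716426 - 1287308\right) \left(-256683 + \left(-1943\right)^{2}\right) = 1429118 \left(-256683 + 3775249\right) = 1429118 \cdot 3518566 = 5028446004788$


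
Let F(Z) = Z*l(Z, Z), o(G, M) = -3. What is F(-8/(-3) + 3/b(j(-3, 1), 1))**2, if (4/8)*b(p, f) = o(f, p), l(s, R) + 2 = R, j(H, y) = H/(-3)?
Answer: 169/1296 ≈ 0.13040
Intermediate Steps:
j(H, y) = -H/3 (j(H, y) = H*(-1/3) = -H/3)
l(s, R) = -2 + R
b(p, f) = -6 (b(p, f) = 2*(-3) = -6)
F(Z) = Z*(-2 + Z)
F(-8/(-3) + 3/b(j(-3, 1), 1))**2 = ((-8/(-3) + 3/(-6))*(-2 + (-8/(-3) + 3/(-6))))**2 = ((-8*(-1/3) + 3*(-1/6))*(-2 + (-8*(-1/3) + 3*(-1/6))))**2 = ((8/3 - 1/2)*(-2 + (8/3 - 1/2)))**2 = (13*(-2 + 13/6)/6)**2 = ((13/6)*(1/6))**2 = (13/36)**2 = 169/1296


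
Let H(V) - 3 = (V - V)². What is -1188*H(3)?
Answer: -3564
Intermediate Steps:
H(V) = 3 (H(V) = 3 + (V - V)² = 3 + 0² = 3 + 0 = 3)
-1188*H(3) = -1188*3 = -3564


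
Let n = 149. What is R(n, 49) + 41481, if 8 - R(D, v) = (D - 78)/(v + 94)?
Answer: 5932856/143 ≈ 41489.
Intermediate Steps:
R(D, v) = 8 - (-78 + D)/(94 + v) (R(D, v) = 8 - (D - 78)/(v + 94) = 8 - (-78 + D)/(94 + v))
R(n, 49) + 41481 = (830 - 1*149 + 8*49)/(94 + 49) + 41481 = (830 - 149 + 392)/143 + 41481 = (1/143)*1073 + 41481 = 1073/143 + 41481 = 5932856/143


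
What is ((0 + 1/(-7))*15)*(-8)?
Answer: 120/7 ≈ 17.143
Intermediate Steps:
((0 + 1/(-7))*15)*(-8) = ((0 - ⅐)*15)*(-8) = -⅐*15*(-8) = -15/7*(-8) = 120/7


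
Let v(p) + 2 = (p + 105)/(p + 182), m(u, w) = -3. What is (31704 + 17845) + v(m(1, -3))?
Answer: 8869015/179 ≈ 49548.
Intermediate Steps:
v(p) = -2 + (105 + p)/(182 + p) (v(p) = -2 + (p + 105)/(p + 182) = -2 + (105 + p)/(182 + p))
(31704 + 17845) + v(m(1, -3)) = (31704 + 17845) + (-259 - 1*(-3))/(182 - 3) = 49549 + (-259 + 3)/179 = 49549 + (1/179)*(-256) = 49549 - 256/179 = 8869015/179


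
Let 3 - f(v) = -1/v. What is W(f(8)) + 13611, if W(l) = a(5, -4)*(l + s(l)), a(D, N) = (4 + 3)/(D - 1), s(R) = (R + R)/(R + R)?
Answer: 435783/32 ≈ 13618.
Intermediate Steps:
s(R) = 1 (s(R) = (2*R)/((2*R)) = (2*R)*(1/(2*R)) = 1)
a(D, N) = 7/(-1 + D)
f(v) = 3 + 1/v (f(v) = 3 - (-1)/v = 3 + 1/v)
W(l) = 7/4 + 7*l/4 (W(l) = (7/(-1 + 5))*(l + 1) = (7/4)*(1 + l) = (7*(1/4))*(1 + l) = 7*(1 + l)/4 = 7/4 + 7*l/4)
W(f(8)) + 13611 = (7/4 + 7*(3 + 1/8)/4) + 13611 = (7/4 + (7/4)*(25/8)) + 13611 = (7/4 + 175/32) + 13611 = 231/32 + 13611 = 435783/32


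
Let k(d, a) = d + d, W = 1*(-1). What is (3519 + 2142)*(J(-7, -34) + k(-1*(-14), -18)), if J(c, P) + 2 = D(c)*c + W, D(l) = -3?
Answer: 260406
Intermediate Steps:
W = -1
J(c, P) = -3 - 3*c (J(c, P) = -2 + (-3*c - 1) = -2 + (-1 - 3*c) = -3 - 3*c)
k(d, a) = 2*d
(3519 + 2142)*(J(-7, -34) + k(-1*(-14), -18)) = (3519 + 2142)*((-3 - 3*(-7)) + 2*(-1*(-14))) = 5661*((-3 + 21) + 2*14) = 5661*(18 + 28) = 5661*46 = 260406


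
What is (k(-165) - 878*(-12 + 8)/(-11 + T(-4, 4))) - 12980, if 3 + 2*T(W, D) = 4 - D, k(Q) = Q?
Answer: -335649/25 ≈ -13426.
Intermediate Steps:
T(W, D) = ½ - D/2 (T(W, D) = -3/2 + (4 - D)/2 = -3/2 + (2 - D/2) = ½ - D/2)
(k(-165) - 878*(-12 + 8)/(-11 + T(-4, 4))) - 12980 = (-165 - 878*(-12 + 8)/(-11 + (½ - ½*4))) - 12980 = (-165 - (-3512)/(-11 + (½ - 2))) - 12980 = (-165 - (-3512)/(-11 - 3/2)) - 12980 = (-165 - (-3512)/(-25/2)) - 12980 = (-165 - (-3512)*(-2)/25) - 12980 = (-165 - 878*8/25) - 12980 = (-165 - 7024/25) - 12980 = -11149/25 - 12980 = -335649/25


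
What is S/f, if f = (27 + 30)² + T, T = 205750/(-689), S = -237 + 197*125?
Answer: 16803332/2032811 ≈ 8.2661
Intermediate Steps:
S = 24388 (S = -237 + 24625 = 24388)
T = -205750/689 (T = 205750*(-1/689) = -205750/689 ≈ -298.62)
f = 2032811/689 (f = (27 + 30)² - 205750/689 = 57² - 205750/689 = 3249 - 205750/689 = 2032811/689 ≈ 2950.4)
S/f = 24388/(2032811/689) = 24388*(689/2032811) = 16803332/2032811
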